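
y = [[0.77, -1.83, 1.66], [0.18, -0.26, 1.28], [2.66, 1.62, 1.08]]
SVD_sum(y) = [[0.81, 0.27, 0.53], [0.6, 0.20, 0.39], [2.55, 0.84, 1.65]] + [[-0.19, -1.97, 1.30], [-0.07, -0.75, 0.50], [0.08, 0.81, -0.53]] + [[0.15, -0.12, -0.17], [-0.35, 0.29, 0.39], [0.04, -0.03, -0.04]]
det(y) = -6.06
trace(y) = 1.59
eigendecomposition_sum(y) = [[1.04, -0.17, 0.83], [1.09, -0.18, 0.87], [2.52, -0.42, 2.02]] + [[0.34, -0.45, 0.05], [-0.52, 0.68, -0.08], [-0.54, 0.70, -0.08]] + [[-0.61, -1.20, 0.77], [-0.39, -0.76, 0.49], [0.68, 1.34, -0.86]]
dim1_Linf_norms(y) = [1.83, 1.28, 2.66]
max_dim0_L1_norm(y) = 4.02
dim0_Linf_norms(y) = [2.66, 1.83, 1.66]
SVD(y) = [[-0.3, -0.87, -0.39], [-0.22, -0.33, 0.92], [-0.93, 0.36, -0.09]] @ diag([3.3892890757695175, 2.7170720946485662, 0.6576007856986327]) @ [[-0.81, -0.27, -0.52], [0.08, 0.83, -0.55], [-0.58, 0.49, 0.65]]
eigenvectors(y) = [[-0.35, -0.42, -0.62], [-0.37, 0.63, -0.39], [-0.86, 0.65, 0.69]]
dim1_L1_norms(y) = [4.26, 1.72, 5.36]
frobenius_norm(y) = 4.39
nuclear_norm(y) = 6.76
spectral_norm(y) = 3.39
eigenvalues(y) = [2.88, 0.94, -2.23]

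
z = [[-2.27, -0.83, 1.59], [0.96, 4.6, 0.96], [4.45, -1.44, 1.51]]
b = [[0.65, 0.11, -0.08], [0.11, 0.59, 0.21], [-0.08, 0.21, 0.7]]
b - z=[[2.92, 0.94, -1.67], [-0.85, -4.01, -0.75], [-4.53, 1.65, -0.81]]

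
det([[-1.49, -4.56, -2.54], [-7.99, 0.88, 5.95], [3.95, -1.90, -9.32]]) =198.042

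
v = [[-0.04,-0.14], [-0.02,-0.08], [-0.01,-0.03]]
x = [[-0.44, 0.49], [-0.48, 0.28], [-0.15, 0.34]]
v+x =[[-0.48, 0.35], [-0.5, 0.2], [-0.16, 0.31]]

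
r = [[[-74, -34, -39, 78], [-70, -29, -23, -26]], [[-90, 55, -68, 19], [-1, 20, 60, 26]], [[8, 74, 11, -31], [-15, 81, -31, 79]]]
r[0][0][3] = 78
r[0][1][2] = -23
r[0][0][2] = -39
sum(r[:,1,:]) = 71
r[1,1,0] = -1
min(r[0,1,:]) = -70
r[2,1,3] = 79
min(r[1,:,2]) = -68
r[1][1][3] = 26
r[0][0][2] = -39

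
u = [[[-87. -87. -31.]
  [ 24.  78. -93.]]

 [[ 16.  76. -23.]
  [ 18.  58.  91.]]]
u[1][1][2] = 91.0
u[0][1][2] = -93.0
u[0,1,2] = -93.0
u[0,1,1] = 78.0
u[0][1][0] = 24.0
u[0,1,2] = -93.0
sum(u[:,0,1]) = -11.0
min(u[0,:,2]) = -93.0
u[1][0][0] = 16.0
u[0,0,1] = -87.0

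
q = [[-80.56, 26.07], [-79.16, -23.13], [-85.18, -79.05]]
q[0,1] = 26.07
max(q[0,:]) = 26.07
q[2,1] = -79.05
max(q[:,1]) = 26.07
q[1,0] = -79.16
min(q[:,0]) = -85.18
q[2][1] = -79.05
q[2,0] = -85.18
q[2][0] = -85.18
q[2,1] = -79.05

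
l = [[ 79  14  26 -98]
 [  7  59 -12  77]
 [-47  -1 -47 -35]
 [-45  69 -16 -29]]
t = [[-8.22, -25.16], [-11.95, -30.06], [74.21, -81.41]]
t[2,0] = 74.21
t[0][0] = -8.22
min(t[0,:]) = -25.16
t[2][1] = -81.41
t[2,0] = 74.21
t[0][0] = -8.22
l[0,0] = 79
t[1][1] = -30.06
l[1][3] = 77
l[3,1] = 69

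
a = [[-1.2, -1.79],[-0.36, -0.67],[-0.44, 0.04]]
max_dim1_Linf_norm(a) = 1.79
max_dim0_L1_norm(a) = 2.5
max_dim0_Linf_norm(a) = 1.79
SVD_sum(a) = [[-1.21, -1.78], [-0.42, -0.63], [-0.12, -0.18]] + [[0.01, -0.01], [0.06, -0.04], [-0.32, 0.22]]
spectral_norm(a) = 2.29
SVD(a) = [[-0.94,-0.03],[-0.33,-0.20],[-0.09,0.98]] @ diag([2.293926969621095, 0.394587199545272]) @ [[0.56, 0.83], [-0.83, 0.56]]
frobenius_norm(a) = 2.33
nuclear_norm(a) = 2.69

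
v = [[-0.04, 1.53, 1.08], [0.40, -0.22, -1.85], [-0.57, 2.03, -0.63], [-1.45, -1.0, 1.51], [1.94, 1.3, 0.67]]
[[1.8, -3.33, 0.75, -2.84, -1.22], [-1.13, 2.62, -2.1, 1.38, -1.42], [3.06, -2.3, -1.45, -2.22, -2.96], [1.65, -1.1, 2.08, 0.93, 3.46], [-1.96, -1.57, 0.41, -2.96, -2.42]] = v @ [[-1.75, 0.49, 0.03, -0.36, -0.6], [1.05, -1.35, -0.34, -1.40, -1.38], [0.11, -1.15, 1.18, -0.66, 0.80]]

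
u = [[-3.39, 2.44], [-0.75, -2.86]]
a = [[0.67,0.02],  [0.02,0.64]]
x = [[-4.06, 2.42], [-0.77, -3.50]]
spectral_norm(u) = 4.39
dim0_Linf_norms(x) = [4.06, 3.5]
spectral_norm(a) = 0.68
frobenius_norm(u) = 5.12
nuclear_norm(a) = 1.31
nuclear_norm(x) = 8.21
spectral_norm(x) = 4.97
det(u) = 11.53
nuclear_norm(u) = 7.02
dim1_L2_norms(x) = [4.73, 3.58]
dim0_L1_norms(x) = [4.83, 5.92]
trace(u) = -6.25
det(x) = 16.07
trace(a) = 1.31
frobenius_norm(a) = 0.93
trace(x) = -7.56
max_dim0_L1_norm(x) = 5.92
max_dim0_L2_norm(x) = 4.26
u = a + x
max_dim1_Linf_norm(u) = 3.39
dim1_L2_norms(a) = [0.67, 0.64]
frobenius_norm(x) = 5.93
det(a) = 0.43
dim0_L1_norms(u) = [4.14, 5.3]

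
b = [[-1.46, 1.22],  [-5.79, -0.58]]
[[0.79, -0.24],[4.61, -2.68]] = b @ [[-0.77,0.43], [-0.27,0.32]]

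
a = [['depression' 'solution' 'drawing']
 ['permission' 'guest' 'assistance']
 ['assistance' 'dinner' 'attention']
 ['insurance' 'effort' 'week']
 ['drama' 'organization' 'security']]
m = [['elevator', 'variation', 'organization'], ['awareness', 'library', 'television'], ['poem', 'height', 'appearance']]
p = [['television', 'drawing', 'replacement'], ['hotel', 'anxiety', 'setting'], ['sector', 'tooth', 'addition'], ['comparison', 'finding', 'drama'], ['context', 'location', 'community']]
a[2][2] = 'attention'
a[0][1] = 'solution'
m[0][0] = 'elevator'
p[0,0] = 'television'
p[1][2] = 'setting'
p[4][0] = 'context'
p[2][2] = 'addition'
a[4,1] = 'organization'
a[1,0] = 'permission'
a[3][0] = 'insurance'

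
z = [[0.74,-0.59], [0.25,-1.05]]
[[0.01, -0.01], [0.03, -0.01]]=z @ [[-0.01, 0.0], [-0.03, 0.01]]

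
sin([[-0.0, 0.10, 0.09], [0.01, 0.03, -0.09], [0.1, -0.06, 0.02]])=[[0.00, 0.10, 0.09], [0.01, 0.03, -0.09], [0.1, -0.06, 0.02]]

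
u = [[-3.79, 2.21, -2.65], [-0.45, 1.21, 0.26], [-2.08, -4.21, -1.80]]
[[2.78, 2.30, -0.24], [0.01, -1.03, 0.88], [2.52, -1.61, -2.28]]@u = [[-11.07, 9.94, -6.34], [-1.40, -4.93, -1.88], [-4.08, 13.22, -2.99]]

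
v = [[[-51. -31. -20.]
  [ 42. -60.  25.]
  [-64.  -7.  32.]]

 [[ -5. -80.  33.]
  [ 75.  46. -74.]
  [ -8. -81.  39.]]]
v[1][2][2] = 39.0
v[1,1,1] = 46.0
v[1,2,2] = 39.0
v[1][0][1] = -80.0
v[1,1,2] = -74.0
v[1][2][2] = 39.0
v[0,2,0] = -64.0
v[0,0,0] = -51.0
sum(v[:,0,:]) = -154.0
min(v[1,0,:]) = -80.0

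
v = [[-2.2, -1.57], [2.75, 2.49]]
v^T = [[-2.20, 2.75], [-1.57, 2.49]]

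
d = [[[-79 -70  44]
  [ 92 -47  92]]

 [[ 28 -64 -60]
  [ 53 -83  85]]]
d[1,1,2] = 85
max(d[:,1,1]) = -47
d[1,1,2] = 85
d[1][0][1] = -64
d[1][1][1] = -83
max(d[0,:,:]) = 92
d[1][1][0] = 53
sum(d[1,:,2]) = 25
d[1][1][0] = 53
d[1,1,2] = 85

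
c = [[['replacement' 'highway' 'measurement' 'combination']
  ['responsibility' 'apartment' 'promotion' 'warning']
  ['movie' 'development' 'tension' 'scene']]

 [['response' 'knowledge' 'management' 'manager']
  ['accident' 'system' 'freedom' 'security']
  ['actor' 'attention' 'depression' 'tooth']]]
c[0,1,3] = 'warning'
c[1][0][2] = 'management'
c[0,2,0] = 'movie'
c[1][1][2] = 'freedom'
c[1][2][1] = 'attention'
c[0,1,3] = 'warning'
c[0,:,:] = [['replacement', 'highway', 'measurement', 'combination'], ['responsibility', 'apartment', 'promotion', 'warning'], ['movie', 'development', 'tension', 'scene']]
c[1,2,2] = 'depression'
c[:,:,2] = [['measurement', 'promotion', 'tension'], ['management', 'freedom', 'depression']]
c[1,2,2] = 'depression'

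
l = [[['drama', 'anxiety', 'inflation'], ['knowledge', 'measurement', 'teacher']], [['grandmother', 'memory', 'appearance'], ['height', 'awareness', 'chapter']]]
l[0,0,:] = ['drama', 'anxiety', 'inflation']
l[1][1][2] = 'chapter'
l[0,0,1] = 'anxiety'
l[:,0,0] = ['drama', 'grandmother']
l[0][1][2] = 'teacher'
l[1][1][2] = 'chapter'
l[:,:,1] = [['anxiety', 'measurement'], ['memory', 'awareness']]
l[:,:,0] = [['drama', 'knowledge'], ['grandmother', 'height']]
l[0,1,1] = 'measurement'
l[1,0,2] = 'appearance'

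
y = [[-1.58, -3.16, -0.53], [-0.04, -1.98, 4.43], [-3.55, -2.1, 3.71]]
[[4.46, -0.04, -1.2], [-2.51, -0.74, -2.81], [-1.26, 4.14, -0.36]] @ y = [[-2.79, -11.49, -6.99], [13.97, 15.3, -12.37], [3.1, -3.46, 17.67]]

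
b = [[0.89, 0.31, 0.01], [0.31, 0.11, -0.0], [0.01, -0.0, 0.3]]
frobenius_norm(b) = 1.04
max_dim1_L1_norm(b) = 1.21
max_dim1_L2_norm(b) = 0.94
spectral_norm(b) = 1.00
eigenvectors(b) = [[0.94, 0.33, -0.01], [0.33, -0.94, -0.01], [0.01, -0.01, 1.00]]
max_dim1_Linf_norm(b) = 0.89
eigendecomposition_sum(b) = [[0.89,0.31,0.01], [0.31,0.11,0.0], [0.01,0.00,0.00]] + [[0.00, -0.00, -0.00],[-0.00, 0.00, 0.0],[-0.00, 0.0, 0.0]] + [[0.0, 0.00, -0.00], [0.00, 0.0, -0.0], [-0.00, -0.0, 0.30]]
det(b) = 0.00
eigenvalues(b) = [1.0, 0.0, 0.3]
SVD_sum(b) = [[0.89, 0.31, 0.01], [0.31, 0.11, 0.00], [0.01, 0.0, 0.00]] + [[0.00, 0.00, -0.00], [0.00, 0.0, -0.0], [-0.00, -0.0, 0.30]] + [[0.0, -0.0, -0.0], [-0.0, 0.00, 0.0], [-0.0, 0.0, 0.0]]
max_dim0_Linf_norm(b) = 0.89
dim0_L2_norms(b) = [0.94, 0.33, 0.3]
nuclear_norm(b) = 1.30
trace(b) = 1.30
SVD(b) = [[-0.94,0.01,0.33],[-0.33,0.01,-0.94],[-0.01,-1.00,-0.01]] @ diag([0.9983244003510887, 0.2999087694192661, 0.0017668302296450097]) @ [[-0.94, -0.33, -0.01], [0.01, 0.01, -1.0], [0.33, -0.94, -0.01]]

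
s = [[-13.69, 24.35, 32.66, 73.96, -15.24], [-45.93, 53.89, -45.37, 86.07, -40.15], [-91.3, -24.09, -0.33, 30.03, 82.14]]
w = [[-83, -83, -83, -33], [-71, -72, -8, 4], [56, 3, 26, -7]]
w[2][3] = -7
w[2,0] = 56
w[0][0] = -83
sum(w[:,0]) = -98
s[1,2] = -45.37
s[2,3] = 30.03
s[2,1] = -24.09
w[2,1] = 3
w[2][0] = 56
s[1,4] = -40.15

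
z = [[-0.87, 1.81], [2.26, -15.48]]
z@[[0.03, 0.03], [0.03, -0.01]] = [[0.03,  -0.04], [-0.4,  0.22]]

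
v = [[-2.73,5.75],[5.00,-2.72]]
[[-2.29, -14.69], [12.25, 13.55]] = v @ [[3.01, 1.78], [1.03, -1.71]]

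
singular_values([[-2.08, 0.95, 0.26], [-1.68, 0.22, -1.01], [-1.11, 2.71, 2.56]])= [4.21, 2.55, 0.26]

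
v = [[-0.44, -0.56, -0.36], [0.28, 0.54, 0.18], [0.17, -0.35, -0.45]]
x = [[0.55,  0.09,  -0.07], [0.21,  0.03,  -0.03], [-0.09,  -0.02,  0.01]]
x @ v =[[-0.23, -0.23, -0.15], [-0.09, -0.09, -0.06], [0.04, 0.04, 0.02]]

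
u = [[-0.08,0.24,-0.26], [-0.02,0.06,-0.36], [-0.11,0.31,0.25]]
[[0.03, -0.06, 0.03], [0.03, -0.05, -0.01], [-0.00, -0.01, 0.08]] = u @ [[-0.01,0.19,-0.14], [0.05,-0.06,0.16], [-0.07,0.11,0.07]]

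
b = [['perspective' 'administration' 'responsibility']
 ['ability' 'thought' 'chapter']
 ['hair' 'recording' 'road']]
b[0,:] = ['perspective', 'administration', 'responsibility']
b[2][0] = 'hair'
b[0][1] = 'administration'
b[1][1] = 'thought'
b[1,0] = 'ability'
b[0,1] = 'administration'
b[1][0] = 'ability'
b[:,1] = ['administration', 'thought', 'recording']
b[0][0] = 'perspective'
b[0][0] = 'perspective'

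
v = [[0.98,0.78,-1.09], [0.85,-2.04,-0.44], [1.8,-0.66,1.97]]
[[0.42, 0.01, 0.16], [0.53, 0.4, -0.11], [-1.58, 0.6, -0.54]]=v @ [[-0.19, 0.20, -0.08], [-0.19, -0.13, 0.06], [-0.69, 0.08, -0.18]]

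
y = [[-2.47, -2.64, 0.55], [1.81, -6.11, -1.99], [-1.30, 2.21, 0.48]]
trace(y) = -8.10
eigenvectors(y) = [[-0.81+0.00j, (-0.81-0j), (0.48+0j)], [(-0.38+0.41j), (-0.38-0.41j), -0.15+0.00j], [0.02-0.21j, 0.02+0.21j, (0.86+0j)]]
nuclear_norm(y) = 11.04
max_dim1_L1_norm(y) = 9.91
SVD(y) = [[0.26, -0.96, -0.14], [0.91, 0.19, 0.38], [-0.34, -0.22, 0.91]] @ diag([7.335486328861377, 3.279060727710737, 0.4291865131536297]) @ [[0.2, -0.95, -0.25],[0.91, 0.27, -0.31],[-0.36, 0.17, -0.92]]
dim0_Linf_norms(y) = [2.47, 6.11, 1.99]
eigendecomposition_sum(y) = [[-1.28+3.02j, (-1.21-5j), 0.50-2.58j], [(0.92+2.07j), -3.09-1.75j, -1.07-1.47j], [-0.74-0.41j, (1.31-0.17j), 0.65+0.20j]] + [[-1.28-3.02j, (-1.21+5j), (0.5+2.58j)],[(0.92-2.07j), -3.09+1.75j, -1.07+1.47j],[-0.74+0.41j, 1.31+0.17j, (0.65-0.2j)]] + [[0.10+0.00j, (-0.23-0j), (-0.45-0j)], [(-0.03-0j), (0.07+0j), 0.15+0.00j], [0.17+0.00j, (-0.41-0j), -0.81-0.00j]]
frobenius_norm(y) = 8.05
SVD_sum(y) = [[0.37,-1.78,-0.47], [1.31,-6.30,-1.65], [-0.49,2.34,0.61]] + [[-2.86, -0.85, 0.96], [0.56, 0.17, -0.19], [-0.67, -0.2, 0.23]] + [[0.02,-0.01,0.06], [-0.06,0.03,-0.15], [-0.14,0.07,-0.36]]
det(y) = -10.32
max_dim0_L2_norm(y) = 7.01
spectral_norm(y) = 7.34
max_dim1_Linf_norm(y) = 6.11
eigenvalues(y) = [(-3.73+1.47j), (-3.73-1.47j), (-0.64+0j)]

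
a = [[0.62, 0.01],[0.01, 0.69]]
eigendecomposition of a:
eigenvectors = [[-0.99, -0.14], [0.14, -0.99]]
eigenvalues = [0.62, 0.69]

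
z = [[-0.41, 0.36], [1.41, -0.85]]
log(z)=[[(-1.28+1.11j), (-0.6-0.76j)], [(-2.34-2.97j), -0.55+2.03j]]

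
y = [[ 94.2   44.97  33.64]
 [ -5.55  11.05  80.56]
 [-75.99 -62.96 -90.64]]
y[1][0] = -5.55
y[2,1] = -62.96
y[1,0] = -5.55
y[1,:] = [-5.55, 11.05, 80.56]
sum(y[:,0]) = 12.66000000000001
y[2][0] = -75.99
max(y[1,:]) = 80.56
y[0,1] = 44.97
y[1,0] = -5.55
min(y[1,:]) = -5.55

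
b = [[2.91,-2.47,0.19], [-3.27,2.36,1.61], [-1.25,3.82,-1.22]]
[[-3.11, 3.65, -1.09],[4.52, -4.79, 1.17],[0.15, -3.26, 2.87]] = b@[[-1.29, 0.57, 0.42], [-0.22, -0.85, 0.95], [0.51, -0.57, 0.19]]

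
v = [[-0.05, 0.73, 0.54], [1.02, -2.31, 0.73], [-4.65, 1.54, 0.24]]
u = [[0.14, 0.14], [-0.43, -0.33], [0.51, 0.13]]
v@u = [[-0.05, -0.18], [1.51, 1.00], [-1.19, -1.13]]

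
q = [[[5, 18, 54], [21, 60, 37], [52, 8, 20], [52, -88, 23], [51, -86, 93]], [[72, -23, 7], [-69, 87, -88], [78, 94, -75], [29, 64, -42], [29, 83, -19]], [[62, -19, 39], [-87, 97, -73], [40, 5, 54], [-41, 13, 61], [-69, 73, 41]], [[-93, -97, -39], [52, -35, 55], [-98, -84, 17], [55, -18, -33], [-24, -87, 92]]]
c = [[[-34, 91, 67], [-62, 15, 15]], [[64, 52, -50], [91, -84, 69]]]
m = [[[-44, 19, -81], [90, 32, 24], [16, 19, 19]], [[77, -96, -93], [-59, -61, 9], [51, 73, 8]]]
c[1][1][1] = -84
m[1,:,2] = [-93, 9, 8]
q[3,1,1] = -35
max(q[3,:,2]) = 92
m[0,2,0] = 16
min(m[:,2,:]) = 8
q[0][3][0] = 52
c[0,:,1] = [91, 15]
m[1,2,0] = 51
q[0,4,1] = -86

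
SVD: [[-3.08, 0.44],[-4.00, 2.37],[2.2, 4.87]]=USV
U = [[-0.56,0.00], [-0.78,-0.32], [0.27,-0.95]]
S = [5.51, 5.43]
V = [[0.99, -0.15],[-0.15, -0.99]]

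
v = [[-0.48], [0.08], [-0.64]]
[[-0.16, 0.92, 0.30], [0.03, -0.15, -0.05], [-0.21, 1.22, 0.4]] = v@[[0.33, -1.91, -0.63]]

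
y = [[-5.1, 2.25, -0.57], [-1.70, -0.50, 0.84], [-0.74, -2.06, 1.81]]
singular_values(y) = [5.76, 3.19, 0.03]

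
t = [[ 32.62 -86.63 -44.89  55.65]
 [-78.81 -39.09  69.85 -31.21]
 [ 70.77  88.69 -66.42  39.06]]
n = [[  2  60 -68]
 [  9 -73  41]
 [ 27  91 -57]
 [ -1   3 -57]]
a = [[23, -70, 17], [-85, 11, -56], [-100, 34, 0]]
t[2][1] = 88.69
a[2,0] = -100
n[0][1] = 60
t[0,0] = 32.62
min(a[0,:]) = -70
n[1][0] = 9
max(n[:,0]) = 27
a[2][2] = 0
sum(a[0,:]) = -30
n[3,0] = -1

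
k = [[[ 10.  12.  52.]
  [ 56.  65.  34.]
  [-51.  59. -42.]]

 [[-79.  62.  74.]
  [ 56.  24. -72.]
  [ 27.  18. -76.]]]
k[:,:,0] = [[10.0, 56.0, -51.0], [-79.0, 56.0, 27.0]]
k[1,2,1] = 18.0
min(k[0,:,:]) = -51.0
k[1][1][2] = -72.0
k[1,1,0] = 56.0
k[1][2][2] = -76.0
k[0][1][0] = 56.0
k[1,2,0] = 27.0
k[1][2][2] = -76.0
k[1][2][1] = 18.0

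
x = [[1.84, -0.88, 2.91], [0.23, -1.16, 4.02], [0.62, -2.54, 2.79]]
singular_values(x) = [6.42, 1.44, 1.25]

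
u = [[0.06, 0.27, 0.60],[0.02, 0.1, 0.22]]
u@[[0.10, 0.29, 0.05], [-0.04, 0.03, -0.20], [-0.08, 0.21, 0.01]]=[[-0.05, 0.15, -0.05], [-0.02, 0.06, -0.02]]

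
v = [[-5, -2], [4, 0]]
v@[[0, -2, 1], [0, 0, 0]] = [[0, 10, -5], [0, -8, 4]]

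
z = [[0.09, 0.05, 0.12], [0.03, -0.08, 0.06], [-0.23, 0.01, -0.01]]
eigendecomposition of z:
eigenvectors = [[(-0.2-0.55j), (-0.2+0.55j), (-0.07+0j)], [0.06-0.20j, 0.06+0.20j, 0.96+0.00j], [0.78+0.00j, 0.78-0.00j, -0.29+0.00j]]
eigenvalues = [(0.05+0.16j), (0.05-0.16j), (-0.1+0j)]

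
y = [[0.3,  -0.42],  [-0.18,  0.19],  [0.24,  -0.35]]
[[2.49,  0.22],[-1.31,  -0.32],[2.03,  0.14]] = y @ [[4.24, 4.89], [-2.89, 2.96]]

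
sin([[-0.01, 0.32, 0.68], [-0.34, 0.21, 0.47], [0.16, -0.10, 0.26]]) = [[-0.02, 0.33, 0.67],[-0.35, 0.21, 0.48],[0.16, -0.1, 0.25]]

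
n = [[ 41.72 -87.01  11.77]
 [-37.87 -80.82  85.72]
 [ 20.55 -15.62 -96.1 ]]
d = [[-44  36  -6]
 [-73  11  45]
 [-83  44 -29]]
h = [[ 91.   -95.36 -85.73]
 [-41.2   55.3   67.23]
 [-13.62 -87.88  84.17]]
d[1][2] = 45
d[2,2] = -29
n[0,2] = 11.77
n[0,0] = 41.72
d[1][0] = -73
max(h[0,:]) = 91.0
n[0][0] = 41.72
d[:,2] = [-6, 45, -29]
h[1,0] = -41.2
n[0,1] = -87.01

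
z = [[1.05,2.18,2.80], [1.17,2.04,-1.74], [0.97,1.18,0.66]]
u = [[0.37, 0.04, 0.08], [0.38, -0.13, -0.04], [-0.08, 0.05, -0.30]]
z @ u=[[0.99,-0.10,-0.84],[1.35,-0.31,0.53],[0.75,-0.08,-0.17]]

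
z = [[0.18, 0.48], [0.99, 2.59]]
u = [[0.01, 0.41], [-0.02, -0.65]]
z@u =[[-0.01, -0.24], [-0.04, -1.28]]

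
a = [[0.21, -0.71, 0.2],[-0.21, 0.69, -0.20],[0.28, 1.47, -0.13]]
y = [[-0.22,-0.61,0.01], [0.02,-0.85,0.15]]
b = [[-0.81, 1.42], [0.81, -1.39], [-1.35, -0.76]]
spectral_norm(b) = 2.29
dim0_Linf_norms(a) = [0.28, 1.47, 0.2]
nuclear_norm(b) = 3.84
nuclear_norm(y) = 1.27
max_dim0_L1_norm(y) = 1.46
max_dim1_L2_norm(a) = 1.5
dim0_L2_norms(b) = [1.77, 2.13]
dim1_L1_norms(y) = [0.84, 1.02]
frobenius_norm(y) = 1.08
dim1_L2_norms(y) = [0.65, 0.86]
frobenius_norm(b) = 2.77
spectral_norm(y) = 1.06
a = b @ y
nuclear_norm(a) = 2.23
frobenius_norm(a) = 1.85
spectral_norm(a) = 1.79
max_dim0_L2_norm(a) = 1.77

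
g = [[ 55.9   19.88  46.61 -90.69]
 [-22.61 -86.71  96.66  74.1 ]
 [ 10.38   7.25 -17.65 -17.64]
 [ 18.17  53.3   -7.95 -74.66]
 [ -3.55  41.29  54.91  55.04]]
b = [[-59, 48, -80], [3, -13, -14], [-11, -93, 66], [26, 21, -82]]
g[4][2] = 54.91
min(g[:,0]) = -22.61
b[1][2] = -14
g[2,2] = -17.65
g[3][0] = 18.17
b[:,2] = [-80, -14, 66, -82]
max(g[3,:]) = 53.3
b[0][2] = -80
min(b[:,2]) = -82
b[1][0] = 3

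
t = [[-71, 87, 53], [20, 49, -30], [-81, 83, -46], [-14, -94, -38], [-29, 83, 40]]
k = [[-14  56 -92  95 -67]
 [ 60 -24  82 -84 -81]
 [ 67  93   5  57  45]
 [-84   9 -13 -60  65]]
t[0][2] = 53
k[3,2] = -13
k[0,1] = 56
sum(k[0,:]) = -22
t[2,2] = -46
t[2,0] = -81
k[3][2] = -13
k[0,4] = -67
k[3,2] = -13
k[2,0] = 67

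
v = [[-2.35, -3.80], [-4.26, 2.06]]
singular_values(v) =[4.87, 4.32]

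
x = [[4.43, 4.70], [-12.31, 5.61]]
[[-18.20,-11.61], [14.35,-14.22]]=x @[[-2.05, 0.02], [-1.94, -2.49]]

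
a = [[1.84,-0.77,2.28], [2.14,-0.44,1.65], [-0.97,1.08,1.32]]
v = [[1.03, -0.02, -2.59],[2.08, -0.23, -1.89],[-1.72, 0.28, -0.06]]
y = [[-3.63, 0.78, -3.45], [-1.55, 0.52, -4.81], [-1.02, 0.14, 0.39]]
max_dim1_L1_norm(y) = 7.86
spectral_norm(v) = 3.99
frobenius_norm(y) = 7.26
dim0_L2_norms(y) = [4.08, 0.95, 5.93]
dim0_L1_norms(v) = [4.83, 0.53, 4.54]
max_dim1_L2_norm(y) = 5.08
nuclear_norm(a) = 6.45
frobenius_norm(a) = 4.53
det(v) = 0.01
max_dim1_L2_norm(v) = 2.82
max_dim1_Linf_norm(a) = 2.28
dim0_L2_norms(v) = [2.89, 0.36, 3.21]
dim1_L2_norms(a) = [3.03, 2.74, 1.96]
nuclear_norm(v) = 5.67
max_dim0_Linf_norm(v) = 2.59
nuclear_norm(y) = 9.03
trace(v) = 0.74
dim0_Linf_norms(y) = [3.63, 0.78, 4.81]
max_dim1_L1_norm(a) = 4.89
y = a @ v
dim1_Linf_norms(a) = [2.28, 2.14, 1.32]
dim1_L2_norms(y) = [5.07, 5.08, 1.1]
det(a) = 3.36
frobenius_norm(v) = 4.33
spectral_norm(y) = 6.96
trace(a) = 2.72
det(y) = 0.04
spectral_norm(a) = 4.05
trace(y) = -2.72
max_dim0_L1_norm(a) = 5.25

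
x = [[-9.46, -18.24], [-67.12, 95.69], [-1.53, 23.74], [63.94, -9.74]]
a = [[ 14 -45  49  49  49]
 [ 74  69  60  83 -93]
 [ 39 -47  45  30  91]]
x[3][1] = -9.74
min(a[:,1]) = -47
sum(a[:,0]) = 127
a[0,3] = 49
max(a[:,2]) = 60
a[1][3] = 83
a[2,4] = 91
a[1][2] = 60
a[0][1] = -45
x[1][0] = -67.12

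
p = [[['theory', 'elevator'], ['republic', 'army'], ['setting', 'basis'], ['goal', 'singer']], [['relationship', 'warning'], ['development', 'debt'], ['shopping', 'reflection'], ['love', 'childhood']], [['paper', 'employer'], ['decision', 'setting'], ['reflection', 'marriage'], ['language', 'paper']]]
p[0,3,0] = 'goal'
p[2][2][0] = 'reflection'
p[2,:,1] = ['employer', 'setting', 'marriage', 'paper']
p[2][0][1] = 'employer'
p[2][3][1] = 'paper'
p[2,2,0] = 'reflection'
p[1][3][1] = 'childhood'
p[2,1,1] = 'setting'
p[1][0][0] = 'relationship'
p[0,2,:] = ['setting', 'basis']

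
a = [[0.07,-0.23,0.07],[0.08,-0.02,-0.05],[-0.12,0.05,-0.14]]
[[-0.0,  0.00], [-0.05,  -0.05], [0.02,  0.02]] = a @ [[-0.48, -0.51], [-0.07, -0.08], [0.24, 0.26]]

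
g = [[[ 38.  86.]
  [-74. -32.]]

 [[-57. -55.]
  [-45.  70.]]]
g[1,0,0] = -57.0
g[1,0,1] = -55.0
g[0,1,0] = -74.0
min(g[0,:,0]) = -74.0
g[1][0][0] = -57.0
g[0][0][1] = 86.0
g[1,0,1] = -55.0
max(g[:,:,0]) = 38.0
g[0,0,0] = 38.0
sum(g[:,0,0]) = -19.0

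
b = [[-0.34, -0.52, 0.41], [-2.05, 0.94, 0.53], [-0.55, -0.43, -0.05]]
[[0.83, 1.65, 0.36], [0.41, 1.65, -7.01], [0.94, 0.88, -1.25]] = b@[[-0.77, -0.86, 3.22], [-1.18, -1.16, -1.42], [-0.11, 1.85, 1.75]]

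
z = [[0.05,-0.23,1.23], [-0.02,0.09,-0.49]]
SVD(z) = [[-0.93, 0.37], [0.37, 0.93]] @ diag([1.3479235094905984, 0.001487468503560765]) @ [[-0.04, 0.18, -0.98], [-0.06, -0.98, -0.18]]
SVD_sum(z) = [[0.05, -0.23, 1.23], [-0.02, 0.09, -0.49]] + [[-0.0,  -0.00,  -0.00], [-0.00,  -0.0,  -0.00]]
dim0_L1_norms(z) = [0.07, 0.32, 1.72]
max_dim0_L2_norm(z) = 1.32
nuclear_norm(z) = 1.35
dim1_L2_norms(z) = [1.25, 0.5]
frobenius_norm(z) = 1.35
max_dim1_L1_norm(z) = 1.51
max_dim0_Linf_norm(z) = 1.23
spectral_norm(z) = 1.35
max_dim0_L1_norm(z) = 1.72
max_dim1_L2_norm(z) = 1.25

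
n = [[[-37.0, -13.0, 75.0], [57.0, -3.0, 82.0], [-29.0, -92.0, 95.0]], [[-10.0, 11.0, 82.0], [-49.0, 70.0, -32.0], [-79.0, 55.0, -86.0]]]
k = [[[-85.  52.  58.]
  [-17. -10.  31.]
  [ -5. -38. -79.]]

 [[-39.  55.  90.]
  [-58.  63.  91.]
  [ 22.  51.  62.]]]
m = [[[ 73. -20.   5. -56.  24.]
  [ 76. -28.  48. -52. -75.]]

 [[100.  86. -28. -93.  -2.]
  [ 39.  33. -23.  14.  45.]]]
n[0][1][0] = 57.0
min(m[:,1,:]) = -75.0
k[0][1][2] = 31.0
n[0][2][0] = -29.0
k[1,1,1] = 63.0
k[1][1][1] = 63.0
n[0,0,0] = -37.0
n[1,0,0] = -10.0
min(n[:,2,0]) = -79.0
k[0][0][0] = -85.0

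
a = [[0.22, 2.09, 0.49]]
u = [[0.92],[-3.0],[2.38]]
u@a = [[0.2,1.92,0.45], [-0.66,-6.27,-1.47], [0.52,4.97,1.17]]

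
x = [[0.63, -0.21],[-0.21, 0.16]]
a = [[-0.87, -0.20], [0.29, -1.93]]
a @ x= [[-0.51, 0.15], [0.59, -0.37]]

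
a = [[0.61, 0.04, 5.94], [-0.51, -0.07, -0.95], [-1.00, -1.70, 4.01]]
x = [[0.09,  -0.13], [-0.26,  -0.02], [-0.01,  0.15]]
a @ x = [[-0.01,0.81], [-0.02,-0.07], [0.31,0.77]]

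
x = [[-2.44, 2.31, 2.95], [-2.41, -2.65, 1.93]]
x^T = [[-2.44,-2.41], [2.31,-2.65], [2.95,1.93]]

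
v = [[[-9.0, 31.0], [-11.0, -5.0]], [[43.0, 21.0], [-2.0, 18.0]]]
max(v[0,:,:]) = 31.0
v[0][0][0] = -9.0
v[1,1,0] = -2.0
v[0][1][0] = -11.0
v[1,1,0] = -2.0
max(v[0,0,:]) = 31.0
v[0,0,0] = -9.0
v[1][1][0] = -2.0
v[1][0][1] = 21.0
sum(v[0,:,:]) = 6.0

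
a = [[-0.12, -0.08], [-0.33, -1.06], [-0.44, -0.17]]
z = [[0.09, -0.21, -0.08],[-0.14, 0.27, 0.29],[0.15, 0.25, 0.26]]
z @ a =[[0.09, 0.23], [-0.20, -0.32], [-0.21, -0.32]]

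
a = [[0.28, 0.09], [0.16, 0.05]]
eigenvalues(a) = [0.33, -0.0]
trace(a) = 0.33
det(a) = -0.00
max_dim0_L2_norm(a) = 0.32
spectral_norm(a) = 0.34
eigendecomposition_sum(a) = [[0.28,0.09], [0.16,0.05]] + [[-0.00,0.0], [0.00,-0.00]]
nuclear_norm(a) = 0.34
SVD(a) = [[-0.87,-0.5],[-0.50,0.87]] @ diag([0.33852415544896036, 0.0011815995803002727]) @ [[-0.95, -0.3], [0.3, -0.95]]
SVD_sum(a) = [[0.28, 0.09], [0.16, 0.05]] + [[-0.0, 0.00], [0.00, -0.0]]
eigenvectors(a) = [[0.87, -0.3], [0.49, 0.95]]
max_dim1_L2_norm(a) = 0.29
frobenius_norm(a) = 0.34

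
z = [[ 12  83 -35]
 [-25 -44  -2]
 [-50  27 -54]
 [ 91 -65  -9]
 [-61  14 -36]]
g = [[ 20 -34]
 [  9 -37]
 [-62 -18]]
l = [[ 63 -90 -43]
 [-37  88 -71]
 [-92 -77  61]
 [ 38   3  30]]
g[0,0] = 20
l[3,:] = [38, 3, 30]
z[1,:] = [-25, -44, -2]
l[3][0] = 38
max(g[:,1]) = -18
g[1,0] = 9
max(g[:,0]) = 20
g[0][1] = -34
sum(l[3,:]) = 71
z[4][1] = 14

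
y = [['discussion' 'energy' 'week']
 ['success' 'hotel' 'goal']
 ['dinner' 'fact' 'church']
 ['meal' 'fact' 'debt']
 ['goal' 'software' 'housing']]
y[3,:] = ['meal', 'fact', 'debt']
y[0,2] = 'week'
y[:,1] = ['energy', 'hotel', 'fact', 'fact', 'software']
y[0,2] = 'week'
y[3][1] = 'fact'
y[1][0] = 'success'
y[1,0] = 'success'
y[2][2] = 'church'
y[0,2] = 'week'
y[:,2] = ['week', 'goal', 'church', 'debt', 'housing']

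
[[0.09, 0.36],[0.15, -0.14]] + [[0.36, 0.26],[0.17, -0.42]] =[[0.45,0.62], [0.32,-0.56]]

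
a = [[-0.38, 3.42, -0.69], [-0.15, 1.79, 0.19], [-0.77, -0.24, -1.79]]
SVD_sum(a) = [[-0.38,3.44,-0.52], [-0.19,1.72,-0.26], [-0.01,0.11,-0.02]] + [[-0.06,  -0.03,  -0.14], [0.16,  0.08,  0.4], [-0.73,  -0.35,  -1.79]] + [[0.06, 0.0, -0.03], [-0.12, -0.01, 0.05], [-0.03, -0.0, 0.01]]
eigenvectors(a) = [[0.41, 0.93, -0.89], [-0.03, 0.15, -0.39], [0.91, -0.34, 0.25]]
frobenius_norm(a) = 4.41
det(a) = -1.19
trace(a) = -0.38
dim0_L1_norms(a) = [1.3, 5.45, 2.67]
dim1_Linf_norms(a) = [3.42, 1.79, 1.79]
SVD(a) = [[-0.89, 0.08, -0.44],[-0.45, -0.22, 0.87],[-0.03, 0.97, 0.23]] @ diag([3.918453862431706, 2.014205435287895, 0.15131355673150595]) @ [[0.11,  -0.98,  0.15], [-0.37,  -0.18,  -0.91], [-0.92,  -0.04,  0.38]]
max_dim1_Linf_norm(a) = 3.42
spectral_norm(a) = 3.92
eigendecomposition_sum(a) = [[-0.33, 0.24, -0.81], [0.02, -0.02, 0.06], [-0.74, 0.53, -1.78]] + [[0.54,  -1.4,  -0.29], [0.09,  -0.22,  -0.05], [-0.20,  0.51,  0.11]] + [[-0.58, 4.57, 0.41], [-0.26, 2.03, 0.18], [0.16, -1.28, -0.11]]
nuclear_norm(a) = 6.08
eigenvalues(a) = [-2.13, 0.42, 1.33]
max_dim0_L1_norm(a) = 5.45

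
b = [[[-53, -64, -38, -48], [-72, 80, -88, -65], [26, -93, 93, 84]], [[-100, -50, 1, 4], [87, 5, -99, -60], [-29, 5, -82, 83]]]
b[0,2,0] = 26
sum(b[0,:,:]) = -238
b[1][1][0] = 87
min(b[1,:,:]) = -100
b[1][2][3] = 83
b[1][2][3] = 83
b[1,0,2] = 1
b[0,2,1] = -93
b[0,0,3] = -48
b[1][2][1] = 5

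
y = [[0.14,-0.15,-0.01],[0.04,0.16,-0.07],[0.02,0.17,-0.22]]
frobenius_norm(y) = 0.39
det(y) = -0.00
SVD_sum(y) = [[0.0, -0.09, 0.07], [-0.01, 0.13, -0.1], [-0.01, 0.21, -0.16]] + [[0.13, -0.06, -0.09], [0.01, -0.0, -0.00], [0.05, -0.03, -0.04]] + [[0.01, 0.01, 0.01], [0.04, 0.03, 0.04], [-0.02, -0.02, -0.02]]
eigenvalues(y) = [(0.13+0.08j), (0.13-0.08j), (-0.19+0j)]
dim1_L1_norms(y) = [0.3, 0.27, 0.41]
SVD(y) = [[-0.35, 0.92, 0.15],[0.5, 0.05, 0.87],[0.79, 0.38, -0.48]] @ diag([0.33748215923005304, 0.1814501488089791, 0.07198357936793941]) @ [[-0.04, 0.79, -0.61],[0.77, -0.37, -0.53],[0.64, 0.49, 0.59]]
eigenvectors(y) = [[(0.87+0j),(0.87-0j),0.11+0.00j], [0.04-0.44j,(0.04+0.44j),(0.18+0j)], [(0.02-0.22j),0.02+0.22j,(0.98+0j)]]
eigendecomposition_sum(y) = [[(0.07+0.03j), -0.08+0.15j, (0.01-0.03j)], [0.02-0.03j, (0.07+0.05j), (-0.02-0.01j)], [(0.01-0.02j), (0.03+0.02j), -0.01-0.00j]] + [[(0.07-0.03j),  (-0.08-0.15j),  0.01+0.03j],[0.02+0.03j,  0.07-0.05j,  -0.02+0.01j],[0.01+0.02j,  (0.03-0.02j),  (-0.01+0j)]] + [[0.00-0.00j, (0.01+0j), -0.02-0.00j], [0.00-0.00j, (0.02+0j), -0.04-0.00j], [0.00-0.00j, 0.10+0.00j, (-0.2-0j)]]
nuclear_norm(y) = 0.59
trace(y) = 0.08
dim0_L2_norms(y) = [0.15, 0.28, 0.23]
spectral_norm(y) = 0.34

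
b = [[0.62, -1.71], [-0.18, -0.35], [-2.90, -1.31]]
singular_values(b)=[3.2, 1.83]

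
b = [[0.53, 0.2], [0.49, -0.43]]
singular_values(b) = [0.74, 0.44]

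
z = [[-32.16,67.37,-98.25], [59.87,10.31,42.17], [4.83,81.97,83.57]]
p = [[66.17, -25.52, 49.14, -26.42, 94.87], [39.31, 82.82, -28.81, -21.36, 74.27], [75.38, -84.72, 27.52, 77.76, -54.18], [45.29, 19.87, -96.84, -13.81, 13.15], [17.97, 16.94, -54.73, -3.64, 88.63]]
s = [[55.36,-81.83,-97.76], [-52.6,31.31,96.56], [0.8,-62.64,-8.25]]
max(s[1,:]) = 96.56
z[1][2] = 42.17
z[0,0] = -32.16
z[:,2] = [-98.25, 42.17, 83.57]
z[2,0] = 4.83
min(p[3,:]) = -96.84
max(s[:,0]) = 55.36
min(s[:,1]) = -81.83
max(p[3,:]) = 45.29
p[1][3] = -21.36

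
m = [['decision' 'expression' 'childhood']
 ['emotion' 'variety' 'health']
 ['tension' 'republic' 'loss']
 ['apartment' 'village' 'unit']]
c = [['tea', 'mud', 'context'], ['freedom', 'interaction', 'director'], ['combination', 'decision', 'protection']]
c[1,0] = 'freedom'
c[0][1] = 'mud'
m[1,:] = ['emotion', 'variety', 'health']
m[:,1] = ['expression', 'variety', 'republic', 'village']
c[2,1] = 'decision'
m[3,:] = ['apartment', 'village', 'unit']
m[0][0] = 'decision'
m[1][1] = 'variety'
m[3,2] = 'unit'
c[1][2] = 'director'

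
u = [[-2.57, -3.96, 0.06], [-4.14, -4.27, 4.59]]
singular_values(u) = [8.49, 2.59]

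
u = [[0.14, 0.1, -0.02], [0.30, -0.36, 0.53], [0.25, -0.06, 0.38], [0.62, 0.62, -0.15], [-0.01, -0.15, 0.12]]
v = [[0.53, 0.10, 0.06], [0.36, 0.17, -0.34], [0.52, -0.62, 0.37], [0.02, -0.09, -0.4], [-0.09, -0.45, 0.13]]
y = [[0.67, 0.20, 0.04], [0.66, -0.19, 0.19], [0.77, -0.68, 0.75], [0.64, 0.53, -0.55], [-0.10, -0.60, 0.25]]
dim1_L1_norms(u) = [0.26, 1.19, 0.69, 1.39, 0.28]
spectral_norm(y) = 1.52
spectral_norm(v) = 0.99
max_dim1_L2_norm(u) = 0.89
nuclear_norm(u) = 1.85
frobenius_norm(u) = 1.25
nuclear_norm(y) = 3.07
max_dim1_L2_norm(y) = 1.27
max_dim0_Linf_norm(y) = 0.77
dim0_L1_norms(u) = [1.32, 1.29, 1.2]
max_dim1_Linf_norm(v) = 0.62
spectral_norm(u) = 0.94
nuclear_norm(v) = 2.20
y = u + v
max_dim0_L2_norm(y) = 1.38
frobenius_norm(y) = 2.01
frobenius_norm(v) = 1.33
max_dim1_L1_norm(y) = 2.2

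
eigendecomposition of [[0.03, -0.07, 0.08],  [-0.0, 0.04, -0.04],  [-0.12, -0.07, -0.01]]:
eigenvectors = [[(-0.68+0j), (-0.68-0j), (0.38+0j)], [0.31+0.09j, (0.31-0.09j), (-0.61+0j)], [(0.24-0.61j), 0.24+0.61j, -0.70+0.00j]]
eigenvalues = [(0.03+0.08j), (0.03-0.08j), (-0.01+0j)]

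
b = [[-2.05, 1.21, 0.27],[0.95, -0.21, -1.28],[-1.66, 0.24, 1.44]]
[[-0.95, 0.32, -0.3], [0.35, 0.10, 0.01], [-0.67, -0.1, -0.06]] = b@[[0.47, -0.01, 0.08], [-0.01, 0.28, -0.13], [0.08, -0.13, 0.07]]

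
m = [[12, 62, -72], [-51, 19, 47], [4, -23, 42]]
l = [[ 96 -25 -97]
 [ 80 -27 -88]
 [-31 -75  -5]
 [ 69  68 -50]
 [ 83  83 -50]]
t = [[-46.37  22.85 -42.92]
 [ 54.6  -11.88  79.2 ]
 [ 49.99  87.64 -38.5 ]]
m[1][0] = -51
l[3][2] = -50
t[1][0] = 54.6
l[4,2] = -50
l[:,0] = [96, 80, -31, 69, 83]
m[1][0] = -51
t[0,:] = [-46.37, 22.85, -42.92]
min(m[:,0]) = -51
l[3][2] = -50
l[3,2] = -50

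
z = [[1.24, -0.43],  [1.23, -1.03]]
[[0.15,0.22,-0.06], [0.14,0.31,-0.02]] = z@[[0.13, 0.12, -0.07],[0.02, -0.16, -0.06]]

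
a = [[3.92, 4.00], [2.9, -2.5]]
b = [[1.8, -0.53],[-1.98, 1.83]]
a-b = [[2.12, 4.53], [4.88, -4.33]]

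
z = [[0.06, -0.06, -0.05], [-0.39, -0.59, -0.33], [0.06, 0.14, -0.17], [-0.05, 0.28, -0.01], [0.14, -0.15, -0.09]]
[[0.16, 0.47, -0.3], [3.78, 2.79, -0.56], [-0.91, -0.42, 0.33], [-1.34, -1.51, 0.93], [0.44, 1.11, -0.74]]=z @ [[-2.16, 1.63, -2.50], [-5.17, -5.14, 2.85], [0.34, -1.20, -0.45]]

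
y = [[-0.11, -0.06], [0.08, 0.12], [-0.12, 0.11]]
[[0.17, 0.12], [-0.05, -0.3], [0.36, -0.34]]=y@ [[-2.1, 0.37], [0.98, -2.73]]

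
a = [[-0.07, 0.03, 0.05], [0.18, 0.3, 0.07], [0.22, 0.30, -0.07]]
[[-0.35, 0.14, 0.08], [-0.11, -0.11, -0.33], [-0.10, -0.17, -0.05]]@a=[[0.07, 0.06, -0.01], [-0.08, -0.14, 0.01], [-0.03, -0.07, -0.01]]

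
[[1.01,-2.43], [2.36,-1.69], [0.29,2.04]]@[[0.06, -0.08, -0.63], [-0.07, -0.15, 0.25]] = [[0.23, 0.28, -1.24], [0.26, 0.06, -1.91], [-0.13, -0.33, 0.33]]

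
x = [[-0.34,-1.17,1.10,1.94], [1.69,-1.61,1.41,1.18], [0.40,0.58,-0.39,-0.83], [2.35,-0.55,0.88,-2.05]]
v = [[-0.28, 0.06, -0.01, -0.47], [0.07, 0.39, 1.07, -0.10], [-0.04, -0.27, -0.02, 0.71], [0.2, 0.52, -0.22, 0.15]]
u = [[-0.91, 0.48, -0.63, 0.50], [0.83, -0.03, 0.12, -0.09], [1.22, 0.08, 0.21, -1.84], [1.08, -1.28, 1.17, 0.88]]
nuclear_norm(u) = 5.40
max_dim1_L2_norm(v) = 1.15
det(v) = -0.13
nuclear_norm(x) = 8.01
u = v @ x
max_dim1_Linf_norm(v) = 1.07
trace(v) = 0.24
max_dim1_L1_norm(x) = 5.89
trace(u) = 0.15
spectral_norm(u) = 2.64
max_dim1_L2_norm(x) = 3.29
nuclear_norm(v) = 2.88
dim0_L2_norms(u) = [2.04, 1.37, 1.35, 2.1]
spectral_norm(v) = 1.17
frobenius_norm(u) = 3.51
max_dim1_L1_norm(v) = 1.63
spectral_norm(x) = 3.72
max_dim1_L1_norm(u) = 4.41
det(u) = 0.11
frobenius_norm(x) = 5.24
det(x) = -0.87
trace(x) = -4.39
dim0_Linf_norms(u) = [1.22, 1.28, 1.17, 1.84]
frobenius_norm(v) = 1.60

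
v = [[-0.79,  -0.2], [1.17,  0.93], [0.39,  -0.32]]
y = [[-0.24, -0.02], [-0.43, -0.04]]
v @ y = [[0.28, 0.02], [-0.68, -0.06], [0.04, 0.00]]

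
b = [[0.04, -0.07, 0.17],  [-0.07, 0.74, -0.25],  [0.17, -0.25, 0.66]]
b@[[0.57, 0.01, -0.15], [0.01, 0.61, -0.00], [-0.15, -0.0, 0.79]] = [[-0.00,  -0.04,  0.13], [0.00,  0.45,  -0.19], [-0.00,  -0.15,  0.50]]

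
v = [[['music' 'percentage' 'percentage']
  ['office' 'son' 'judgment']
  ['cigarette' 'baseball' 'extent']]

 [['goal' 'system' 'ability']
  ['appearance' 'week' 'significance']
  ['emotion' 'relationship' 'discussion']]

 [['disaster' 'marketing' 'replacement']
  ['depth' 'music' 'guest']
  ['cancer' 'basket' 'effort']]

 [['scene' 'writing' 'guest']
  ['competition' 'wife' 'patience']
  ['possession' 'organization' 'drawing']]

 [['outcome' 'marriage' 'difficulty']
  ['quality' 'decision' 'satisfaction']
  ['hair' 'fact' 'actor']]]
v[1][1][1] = 'week'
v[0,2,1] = 'baseball'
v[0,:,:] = [['music', 'percentage', 'percentage'], ['office', 'son', 'judgment'], ['cigarette', 'baseball', 'extent']]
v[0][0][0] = 'music'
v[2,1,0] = 'depth'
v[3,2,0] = 'possession'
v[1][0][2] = 'ability'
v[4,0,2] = 'difficulty'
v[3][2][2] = 'drawing'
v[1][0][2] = 'ability'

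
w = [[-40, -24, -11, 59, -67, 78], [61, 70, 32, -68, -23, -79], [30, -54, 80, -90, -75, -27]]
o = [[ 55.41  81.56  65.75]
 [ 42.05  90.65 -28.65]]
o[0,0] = 55.41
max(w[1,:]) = 70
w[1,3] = -68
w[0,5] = 78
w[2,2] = 80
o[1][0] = 42.05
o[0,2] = 65.75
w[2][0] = 30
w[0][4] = -67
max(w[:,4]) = -23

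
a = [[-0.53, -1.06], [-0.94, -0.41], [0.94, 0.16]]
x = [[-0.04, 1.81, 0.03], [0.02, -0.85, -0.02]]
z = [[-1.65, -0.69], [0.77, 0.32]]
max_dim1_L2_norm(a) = 1.19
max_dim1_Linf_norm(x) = 1.81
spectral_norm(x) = 2.00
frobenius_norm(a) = 1.83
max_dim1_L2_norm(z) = 1.79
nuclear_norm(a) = 2.41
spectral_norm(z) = 1.97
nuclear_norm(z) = 1.97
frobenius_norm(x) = 2.00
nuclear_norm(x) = 2.01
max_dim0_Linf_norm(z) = 1.65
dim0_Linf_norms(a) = [0.94, 1.06]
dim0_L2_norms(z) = [1.82, 0.76]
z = x @ a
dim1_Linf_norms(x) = [1.81, 0.85]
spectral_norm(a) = 1.69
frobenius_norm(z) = 1.97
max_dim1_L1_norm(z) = 2.34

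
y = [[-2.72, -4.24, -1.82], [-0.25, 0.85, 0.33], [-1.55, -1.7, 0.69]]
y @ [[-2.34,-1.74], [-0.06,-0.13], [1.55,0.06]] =[[3.8, 5.17], [1.05, 0.34], [4.80, 2.96]]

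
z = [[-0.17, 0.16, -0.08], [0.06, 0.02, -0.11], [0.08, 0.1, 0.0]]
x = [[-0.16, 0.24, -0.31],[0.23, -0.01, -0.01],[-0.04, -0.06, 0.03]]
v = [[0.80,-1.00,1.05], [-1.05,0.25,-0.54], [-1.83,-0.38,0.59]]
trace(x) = -0.14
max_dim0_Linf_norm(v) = 1.83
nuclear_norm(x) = 0.69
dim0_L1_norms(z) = [0.31, 0.28, 0.19]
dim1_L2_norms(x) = [0.42, 0.23, 0.08]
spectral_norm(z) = 0.25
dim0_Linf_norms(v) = [1.83, 1.0, 1.05]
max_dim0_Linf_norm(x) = 0.31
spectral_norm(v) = 2.28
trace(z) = -0.15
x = z @ v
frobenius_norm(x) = 0.49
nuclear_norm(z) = 0.50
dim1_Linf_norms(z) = [0.17, 0.11, 0.1]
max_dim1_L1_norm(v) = 2.85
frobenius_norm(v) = 2.84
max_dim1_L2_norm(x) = 0.42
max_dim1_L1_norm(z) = 0.41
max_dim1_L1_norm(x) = 0.71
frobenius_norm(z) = 0.31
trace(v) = 1.64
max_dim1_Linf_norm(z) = 0.17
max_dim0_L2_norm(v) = 2.26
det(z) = -0.00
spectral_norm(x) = 0.44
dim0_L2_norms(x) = [0.28, 0.25, 0.31]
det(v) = -0.75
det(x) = 0.00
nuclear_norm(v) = 4.15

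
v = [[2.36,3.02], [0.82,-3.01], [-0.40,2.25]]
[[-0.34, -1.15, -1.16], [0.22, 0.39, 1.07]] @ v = [[-1.28, -0.18], [0.41, 1.90]]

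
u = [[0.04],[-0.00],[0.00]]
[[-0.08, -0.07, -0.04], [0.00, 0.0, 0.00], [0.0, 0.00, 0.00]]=u@[[-1.93, -1.84, -0.92]]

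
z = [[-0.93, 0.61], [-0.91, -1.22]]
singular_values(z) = [1.53, 1.11]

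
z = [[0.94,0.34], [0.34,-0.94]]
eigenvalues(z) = [1.0, -1.0]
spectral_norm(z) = 1.00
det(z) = -1.00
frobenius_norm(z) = 1.41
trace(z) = 0.00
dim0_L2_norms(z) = [1.0, 1.0]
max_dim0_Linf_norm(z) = 0.94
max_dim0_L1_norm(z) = 1.28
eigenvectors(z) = [[0.98, -0.17], [0.17, 0.98]]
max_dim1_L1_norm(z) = 1.28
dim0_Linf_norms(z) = [0.94, 0.94]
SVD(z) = [[-0.94,-0.34], [-0.34,0.94]] @ diag([0.999599919967984, 0.9995999199679839]) @ [[-1.00, -0.00], [-0.0, -1.00]]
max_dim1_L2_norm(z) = 1.0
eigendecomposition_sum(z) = [[0.97, 0.17], [0.17, 0.03]] + [[-0.03, 0.17],  [0.17, -0.97]]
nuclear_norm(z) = 2.00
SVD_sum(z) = [[0.94, 0.0], [0.34, 0.00]] + [[0.00, 0.34],[0.0, -0.94]]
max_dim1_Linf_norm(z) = 0.94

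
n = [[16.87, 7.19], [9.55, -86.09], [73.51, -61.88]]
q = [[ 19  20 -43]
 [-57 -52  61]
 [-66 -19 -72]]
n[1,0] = 9.55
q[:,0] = [19, -57, -66]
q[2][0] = -66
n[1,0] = 9.55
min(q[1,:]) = -57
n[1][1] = -86.09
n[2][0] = 73.51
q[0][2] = -43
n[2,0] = 73.51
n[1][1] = -86.09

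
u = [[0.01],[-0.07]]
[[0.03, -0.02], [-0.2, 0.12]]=u @ [[2.88,-1.71]]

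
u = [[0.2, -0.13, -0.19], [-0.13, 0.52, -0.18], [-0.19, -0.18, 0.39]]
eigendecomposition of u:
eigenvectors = [[-0.75, -0.66, -0.01], [-0.37, 0.44, -0.82], [-0.54, 0.61, 0.58]]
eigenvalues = [-0.0, 0.46, 0.65]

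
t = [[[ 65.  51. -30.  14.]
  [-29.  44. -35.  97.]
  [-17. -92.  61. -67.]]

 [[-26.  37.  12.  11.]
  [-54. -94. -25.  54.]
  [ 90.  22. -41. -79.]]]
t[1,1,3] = 54.0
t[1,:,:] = [[-26.0, 37.0, 12.0, 11.0], [-54.0, -94.0, -25.0, 54.0], [90.0, 22.0, -41.0, -79.0]]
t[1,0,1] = 37.0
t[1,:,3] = [11.0, 54.0, -79.0]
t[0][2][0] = -17.0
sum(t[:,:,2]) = -58.0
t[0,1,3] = 97.0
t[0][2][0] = -17.0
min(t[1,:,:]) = -94.0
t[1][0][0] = -26.0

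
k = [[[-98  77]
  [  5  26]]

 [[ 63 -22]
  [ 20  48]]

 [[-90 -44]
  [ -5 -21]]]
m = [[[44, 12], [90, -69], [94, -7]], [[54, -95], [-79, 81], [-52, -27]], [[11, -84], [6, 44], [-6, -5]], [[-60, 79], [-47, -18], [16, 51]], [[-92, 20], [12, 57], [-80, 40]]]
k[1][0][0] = 63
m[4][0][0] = -92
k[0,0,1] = 77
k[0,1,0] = 5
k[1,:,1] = [-22, 48]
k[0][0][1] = 77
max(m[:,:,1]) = 81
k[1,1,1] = 48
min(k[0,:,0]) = -98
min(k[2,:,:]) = -90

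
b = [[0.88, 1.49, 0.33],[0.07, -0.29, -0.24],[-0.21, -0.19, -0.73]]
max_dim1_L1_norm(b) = 2.7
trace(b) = -0.14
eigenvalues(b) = [0.96, -0.42, -0.68]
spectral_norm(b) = 1.83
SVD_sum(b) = [[0.84, 1.45, 0.51], [-0.13, -0.23, -0.08], [-0.23, -0.39, -0.14]] + [[0.02, 0.05, -0.18], [0.02, 0.04, -0.15], [0.07, 0.17, -0.59]] + [[0.02,  -0.01,  -0.0], [0.19,  -0.11,  -0.01], [-0.05,  0.03,  0.0]]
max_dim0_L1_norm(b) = 1.97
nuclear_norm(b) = 2.73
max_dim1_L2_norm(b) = 1.76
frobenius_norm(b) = 1.97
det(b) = 0.27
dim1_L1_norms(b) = [2.7, 0.6, 1.13]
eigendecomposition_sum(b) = [[0.88, 1.04, 0.02], [0.07, 0.09, 0.00], [-0.12, -0.14, -0.00]] + [[-0.1, 0.47, -0.48], [0.09, -0.40, 0.4], [0.02, -0.08, 0.08]] + [[0.11, -0.03, 0.79],[-0.09, 0.02, -0.64],[-0.11, 0.03, -0.81]]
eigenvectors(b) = [[-0.99, -0.76, -0.61], [-0.08, 0.64, 0.50], [0.13, 0.13, 0.62]]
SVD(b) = [[-0.95, 0.29, 0.08],[0.15, 0.23, 0.96],[0.26, 0.93, -0.27]] @ diag([1.8345661104677244, 0.6693854314688316, 0.22223935398711467]) @ [[-0.48, -0.83, -0.29], [0.11, 0.27, -0.95], [0.87, -0.49, -0.04]]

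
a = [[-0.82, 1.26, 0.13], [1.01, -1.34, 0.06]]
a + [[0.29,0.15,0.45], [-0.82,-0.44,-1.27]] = [[-0.53, 1.41, 0.58],[0.19, -1.78, -1.21]]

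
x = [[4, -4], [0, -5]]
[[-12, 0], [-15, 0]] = x @ [[0, 0], [3, 0]]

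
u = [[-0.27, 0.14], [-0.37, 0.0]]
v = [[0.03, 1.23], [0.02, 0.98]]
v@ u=[[-0.46, 0.0], [-0.37, 0.0]]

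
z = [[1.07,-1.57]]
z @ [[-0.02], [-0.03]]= [[0.03]]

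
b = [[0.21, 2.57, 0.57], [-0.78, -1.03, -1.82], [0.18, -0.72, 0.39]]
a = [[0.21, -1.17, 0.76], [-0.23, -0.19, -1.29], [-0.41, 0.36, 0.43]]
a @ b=[[1.09, 1.20, 2.55],[-0.13, 0.53, -0.29],[-0.29, -1.73, -0.72]]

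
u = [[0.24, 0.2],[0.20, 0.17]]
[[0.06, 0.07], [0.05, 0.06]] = u @ [[0.30, 0.04], [-0.04, 0.32]]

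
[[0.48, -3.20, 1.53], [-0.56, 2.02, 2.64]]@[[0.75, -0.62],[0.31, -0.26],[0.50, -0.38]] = [[0.13, -0.05],  [1.53, -1.18]]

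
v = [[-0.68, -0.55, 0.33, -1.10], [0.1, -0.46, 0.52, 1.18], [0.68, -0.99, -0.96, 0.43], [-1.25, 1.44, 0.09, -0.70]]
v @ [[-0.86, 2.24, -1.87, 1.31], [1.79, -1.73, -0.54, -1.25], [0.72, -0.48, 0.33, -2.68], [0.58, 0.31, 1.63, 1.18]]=[[-0.8,  -1.07,  -0.12,  -2.39],[0.15,  1.14,  2.16,  0.7],[-2.8,  3.83,  -0.35,  5.21],[3.31,  -5.55,  0.45,  -4.50]]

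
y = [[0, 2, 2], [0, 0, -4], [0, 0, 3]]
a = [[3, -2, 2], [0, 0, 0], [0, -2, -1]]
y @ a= [[0, -4, -2], [0, 8, 4], [0, -6, -3]]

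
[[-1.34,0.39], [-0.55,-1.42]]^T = [[-1.34, -0.55], [0.39, -1.42]]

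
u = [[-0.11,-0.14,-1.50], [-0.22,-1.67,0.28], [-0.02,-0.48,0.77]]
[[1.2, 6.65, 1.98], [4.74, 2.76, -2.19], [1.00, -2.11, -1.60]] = u @ [[-0.81, -0.91, 4.84], [-2.81, -2.23, 0.39], [-0.48, -4.16, -1.71]]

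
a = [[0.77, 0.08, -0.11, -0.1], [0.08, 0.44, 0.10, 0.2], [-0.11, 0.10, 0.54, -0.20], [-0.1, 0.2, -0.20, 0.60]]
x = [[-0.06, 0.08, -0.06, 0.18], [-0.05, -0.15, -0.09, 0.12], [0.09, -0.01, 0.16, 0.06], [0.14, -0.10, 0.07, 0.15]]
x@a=[[-0.05, 0.06, -0.05, 0.14], [-0.05, -0.05, -0.08, 0.06], [0.04, 0.03, 0.06, -0.01], [0.08, 0.0, -0.02, 0.04]]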